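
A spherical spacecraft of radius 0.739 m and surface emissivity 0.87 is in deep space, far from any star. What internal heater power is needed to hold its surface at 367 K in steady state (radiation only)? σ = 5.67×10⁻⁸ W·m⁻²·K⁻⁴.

P = εσ·4πr²·T⁴.
4πr² = 6.863 m²; T⁴ = 1.814×10¹⁰ K⁴.
P = 0.87·5.67×10⁻⁸·6.863·1.814×10¹⁰.

P ≈ 6140 W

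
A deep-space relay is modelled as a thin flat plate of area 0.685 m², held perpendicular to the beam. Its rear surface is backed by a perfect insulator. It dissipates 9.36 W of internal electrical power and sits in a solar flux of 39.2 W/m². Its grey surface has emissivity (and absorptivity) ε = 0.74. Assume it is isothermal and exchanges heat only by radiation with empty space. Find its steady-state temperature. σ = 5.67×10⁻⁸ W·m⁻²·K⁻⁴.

At steady state, absorbed solar power + internal power = radiated power.
Absorbed: α·S·A_cross = 0.74·39.2·0.6850 = 19.87 W (cross-section A).
Total input = 19.87 + 9.36 = 29.23 W.
Radiated: εσ·A_surf·T⁴ with A_surf = A = 0.6850 m².
T⁴ = 29.23/(0.74·5.67×10⁻⁸·0.6850) = 1.017×10⁹ K⁴.

T ≈ 179 K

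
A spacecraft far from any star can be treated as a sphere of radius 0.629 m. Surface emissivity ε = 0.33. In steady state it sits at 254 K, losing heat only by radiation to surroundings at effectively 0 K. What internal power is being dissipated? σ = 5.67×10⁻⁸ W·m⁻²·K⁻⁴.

P ≈ 387 W

Steady state: P = εσA T⁴.
A = 4πr² = 4.972 m²; T⁴ = (254)⁴ = 4.162×10⁹ K⁴.
P = 0.33 × 5.67×10⁻⁸ × 4.972 × 4.162×10⁹.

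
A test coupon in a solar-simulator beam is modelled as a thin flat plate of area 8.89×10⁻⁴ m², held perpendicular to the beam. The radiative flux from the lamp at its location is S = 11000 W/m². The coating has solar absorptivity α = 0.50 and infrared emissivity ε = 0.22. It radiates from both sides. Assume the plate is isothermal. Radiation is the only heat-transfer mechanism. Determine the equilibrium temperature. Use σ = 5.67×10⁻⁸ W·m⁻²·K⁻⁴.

At equilibrium, absorbed power = emitted power.
Absorbing cross-section = A = 8.890×10⁻⁴ m²; emitting surface = 2A = 0.001778 m² (ratio 2).
αS·A_cross = εσ·A_surf·T⁴  ⇒  T⁴ = αS/(ε·2σ).
T⁴ = 0.500·11000/(0.22·2·5.67×10⁻⁸) = 2.205×10¹¹ K⁴.
T = (2.205×10¹¹)^(1/4).

T ≈ 685 K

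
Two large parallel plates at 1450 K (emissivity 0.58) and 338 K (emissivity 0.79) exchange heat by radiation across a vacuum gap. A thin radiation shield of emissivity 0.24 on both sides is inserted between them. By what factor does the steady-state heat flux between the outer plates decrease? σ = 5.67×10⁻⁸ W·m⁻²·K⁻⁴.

Without shield: q₀ = σΔ(T⁴)/(1/ε₁+1/ε₂−1) with denominator 1.990.
With shield the two gaps are in series; the resistances add: (1/ε₁+1/ε_s−1)+(1/ε_s+1/ε₂−1) = 4.891+4.432 = 9.323.
Heat-flux ratio q₀/q = 9.323/1.990.

factor ≈ 4.69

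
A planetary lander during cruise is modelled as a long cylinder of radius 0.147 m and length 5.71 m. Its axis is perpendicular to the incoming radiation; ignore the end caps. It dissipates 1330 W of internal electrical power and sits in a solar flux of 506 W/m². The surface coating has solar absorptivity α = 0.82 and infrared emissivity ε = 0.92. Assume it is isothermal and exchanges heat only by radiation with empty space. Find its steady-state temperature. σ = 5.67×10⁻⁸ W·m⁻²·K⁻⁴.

At steady state, absorbed solar power + internal power = radiated power.
Absorbed: α·S·A_cross = 0.82·506·1.679 = 696.5 W (cross-section 2rL).
Total input = 696.5 + 1330 = 2027 W.
Radiated: εσ·A_surf·T⁴ with A_surf = 2πrL = 5.274 m².
T⁴ = 2027/(0.92·5.67×10⁻⁸·5.274) = 7.366×10⁹ K⁴.

T ≈ 293 K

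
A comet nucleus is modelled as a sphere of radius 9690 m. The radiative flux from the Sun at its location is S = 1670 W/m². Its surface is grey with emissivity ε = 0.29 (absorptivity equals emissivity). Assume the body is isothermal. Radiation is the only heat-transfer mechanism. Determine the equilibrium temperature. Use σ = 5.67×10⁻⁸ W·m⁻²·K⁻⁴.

At equilibrium, absorbed power = emitted power.
Absorbing cross-section = πr² = 2.950×10⁸ m²; emitting surface = 4πr² = 1.180×10⁹ m² (ratio 4).
εS·A_cross = εσ·A_surf·T⁴  ⇒  T⁴ = S/(4σ)   (ε cancels).
T⁴ = 1670/(4·5.67×10⁻⁸) = 7.363×10⁹ K⁴.
T = (7.363×10⁹)^(1/4).

T ≈ 293 K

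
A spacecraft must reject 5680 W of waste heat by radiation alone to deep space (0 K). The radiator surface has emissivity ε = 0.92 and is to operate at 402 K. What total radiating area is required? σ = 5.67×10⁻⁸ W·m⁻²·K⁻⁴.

P = εσA T⁴ ⇒ A = P/(εσT⁴).
T⁴ = 2.612×10¹⁰ K⁴.
A = 5680/(0.92 × 5.67×10⁻⁸ × 2.612×10¹⁰).

A ≈ 4.17 m²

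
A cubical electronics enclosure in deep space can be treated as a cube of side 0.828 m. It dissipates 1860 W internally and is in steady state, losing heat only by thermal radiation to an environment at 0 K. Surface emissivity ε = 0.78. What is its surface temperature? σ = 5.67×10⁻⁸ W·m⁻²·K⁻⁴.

T ≈ 318 K

Steady state: internal power = radiated power, P = εσA T⁴.
Radiating area A = 6L² = 4.114 m².
T⁴ = P/(εσA) = 1860/(0.78·5.67×10⁻⁸·4.114) = 1.022×10¹⁰ K⁴.
T = (1.022×10¹⁰)^(1/4).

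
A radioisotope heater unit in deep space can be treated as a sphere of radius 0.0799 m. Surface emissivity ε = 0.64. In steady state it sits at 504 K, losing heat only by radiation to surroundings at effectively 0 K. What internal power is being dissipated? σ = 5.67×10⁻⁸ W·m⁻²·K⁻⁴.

Steady state: P = εσA T⁴.
A = 4πr² = 0.08022 m²; T⁴ = (504)⁴ = 6.452×10¹⁰ K⁴.
P = 0.64 × 5.67×10⁻⁸ × 0.08022 × 6.452×10¹⁰.

P ≈ 188 W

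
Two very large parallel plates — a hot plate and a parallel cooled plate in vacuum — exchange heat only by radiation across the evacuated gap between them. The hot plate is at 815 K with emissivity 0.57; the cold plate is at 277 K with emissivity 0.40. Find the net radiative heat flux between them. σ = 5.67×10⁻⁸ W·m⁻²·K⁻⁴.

For two infinite grey parallel plates, q = σ(T₁⁴ − T₂⁴)/(1/ε₁ + 1/ε₂ − 1).
T₁⁴ − T₂⁴ = 4.412×10¹¹ − 5.887×10⁹ = 4.353×10¹¹ K⁴.
1/ε₁ + 1/ε₂ − 1 = 1.754 + 2.500 − 1 = 3.254.
q = 5.67×10⁻⁸ × 4.353×10¹¹ / 3.254.

q ≈ 7580 W/m²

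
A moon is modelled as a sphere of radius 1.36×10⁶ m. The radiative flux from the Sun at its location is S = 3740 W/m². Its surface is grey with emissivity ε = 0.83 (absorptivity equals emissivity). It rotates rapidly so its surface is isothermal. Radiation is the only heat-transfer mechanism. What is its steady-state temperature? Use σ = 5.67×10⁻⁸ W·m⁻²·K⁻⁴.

At equilibrium, absorbed power = emitted power.
Absorbing cross-section = πr² = 5.811×10¹² m²; emitting surface = 4πr² = 2.324×10¹³ m² (ratio 4).
εS·A_cross = εσ·A_surf·T⁴  ⇒  T⁴ = S/(4σ)   (ε cancels).
T⁴ = 3740/(4·5.67×10⁻⁸) = 1.649×10¹⁰ K⁴.
T = (1.649×10¹⁰)^(1/4).

T ≈ 358 K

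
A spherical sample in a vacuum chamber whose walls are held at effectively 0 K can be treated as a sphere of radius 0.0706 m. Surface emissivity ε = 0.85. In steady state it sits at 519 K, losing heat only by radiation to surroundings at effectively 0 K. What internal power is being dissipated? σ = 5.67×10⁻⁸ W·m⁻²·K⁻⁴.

P ≈ 219 W

Steady state: P = εσA T⁴.
A = 4πr² = 0.06264 m²; T⁴ = (519)⁴ = 7.256×10¹⁰ K⁴.
P = 0.85 × 5.67×10⁻⁸ × 0.06264 × 7.256×10¹⁰.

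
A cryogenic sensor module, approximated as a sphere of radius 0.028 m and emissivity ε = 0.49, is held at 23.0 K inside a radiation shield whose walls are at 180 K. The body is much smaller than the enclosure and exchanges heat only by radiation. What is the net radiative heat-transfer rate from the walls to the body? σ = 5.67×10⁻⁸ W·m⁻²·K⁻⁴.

P_net ≈ 0.287 W

For a small grey body in a large enclosure: P_net = εσA(T_body⁴ − T_wall⁴).
A = 4πr² = 0.009852 m²; T_body⁴ − T_wall⁴ = 2.798×10⁵ − 1.050×10⁹ = -1.049×10⁹ K⁴.
|P_net| = 0.49·5.67×10⁻⁸·0.009852·1.049×10⁹.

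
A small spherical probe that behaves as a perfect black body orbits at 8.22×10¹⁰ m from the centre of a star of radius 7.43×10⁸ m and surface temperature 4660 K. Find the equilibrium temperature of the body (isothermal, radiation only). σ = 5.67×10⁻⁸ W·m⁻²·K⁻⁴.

The star's surface emits σT_*⁴; at distance d the flux is S = σT_*⁴(R_*/d)².
S = 5.67×10⁻⁸·(4660)⁴·(7.43×10⁸/8.22×10¹⁰)² = 2185 W/m².
For an isothermal sphere T⁴ = (1−a)S/(4σ) = 9.632×10⁹ K⁴.

T ≈ 313 K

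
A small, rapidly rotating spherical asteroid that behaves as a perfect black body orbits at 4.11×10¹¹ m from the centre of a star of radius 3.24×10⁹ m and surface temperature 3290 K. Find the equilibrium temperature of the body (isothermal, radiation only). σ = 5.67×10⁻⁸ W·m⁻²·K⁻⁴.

T ≈ 207 K

The star's surface emits σT_*⁴; at distance d the flux is S = σT_*⁴(R_*/d)².
S = 5.67×10⁻⁸·(3290)⁴·(3.24×10⁹/4.11×10¹¹)² = 412.8 W/m².
For an isothermal sphere T⁴ = (1−a)S/(4σ) = 1.820×10⁹ K⁴.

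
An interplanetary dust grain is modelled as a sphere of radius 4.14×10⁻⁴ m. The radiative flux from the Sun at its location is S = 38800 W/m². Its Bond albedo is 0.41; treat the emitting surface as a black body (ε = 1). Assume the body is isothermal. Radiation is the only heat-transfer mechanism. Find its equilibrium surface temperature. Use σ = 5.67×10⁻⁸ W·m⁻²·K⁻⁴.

T ≈ 564 K

At equilibrium, absorbed power = emitted power.
Absorbing cross-section = πr² = 5.385×10⁻⁷ m²; emitting surface = 4πr² = 2.154×10⁻⁶ m² (ratio 4).
(1−a)S·A_cross = εσ·A_surf·T⁴  ⇒  T⁴ = (1−a)S/(4σ).
T⁴ = 0.590·38800/(4·5.67×10⁻⁸) = 1.009×10¹¹ K⁴.
T = (1.009×10¹¹)^(1/4).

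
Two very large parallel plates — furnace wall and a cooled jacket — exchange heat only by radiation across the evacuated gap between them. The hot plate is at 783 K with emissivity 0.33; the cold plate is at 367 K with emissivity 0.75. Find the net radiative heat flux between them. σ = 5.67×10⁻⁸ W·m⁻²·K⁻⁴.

For two infinite grey parallel plates, q = σ(T₁⁴ − T₂⁴)/(1/ε₁ + 1/ε₂ − 1).
T₁⁴ − T₂⁴ = 3.759×10¹¹ − 1.814×10¹⁰ = 3.577×10¹¹ K⁴.
1/ε₁ + 1/ε₂ − 1 = 3.030 + 1.333 − 1 = 3.364.
q = 5.67×10⁻⁸ × 3.577×10¹¹ / 3.364.

q ≈ 6030 W/m²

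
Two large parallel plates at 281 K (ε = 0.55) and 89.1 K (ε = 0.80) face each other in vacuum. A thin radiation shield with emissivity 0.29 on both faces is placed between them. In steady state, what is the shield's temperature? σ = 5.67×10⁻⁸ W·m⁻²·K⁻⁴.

T_s ≈ 233 K

In steady state the net flux on the hot side equals that on the cold side.
σ(T₁⁴−T_s⁴)/D₁ = σ(T_s⁴−T₂⁴)/D₂, with D₁ = 1/ε₁+1/ε_s−1 = 4.266, D₂ = 1/ε_s+1/ε₂−1 = 3.698.
Solve for T_s⁴: T_s⁴ = (D₂·T₁⁴ + D₁·T₂⁴)/(D₁+D₂) = 2.929×10⁹ K⁴.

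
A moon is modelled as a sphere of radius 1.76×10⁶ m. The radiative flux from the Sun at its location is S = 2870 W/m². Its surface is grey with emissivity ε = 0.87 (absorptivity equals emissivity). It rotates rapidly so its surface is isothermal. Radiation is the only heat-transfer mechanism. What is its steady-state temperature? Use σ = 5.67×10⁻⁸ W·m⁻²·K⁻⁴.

At equilibrium, absorbed power = emitted power.
Absorbing cross-section = πr² = 9.731×10¹² m²; emitting surface = 4πr² = 3.893×10¹³ m² (ratio 4).
εS·A_cross = εσ·A_surf·T⁴  ⇒  T⁴ = S/(4σ)   (ε cancels).
T⁴ = 2870/(4·5.67×10⁻⁸) = 1.265×10¹⁰ K⁴.
T = (1.265×10¹⁰)^(1/4).

T ≈ 335 K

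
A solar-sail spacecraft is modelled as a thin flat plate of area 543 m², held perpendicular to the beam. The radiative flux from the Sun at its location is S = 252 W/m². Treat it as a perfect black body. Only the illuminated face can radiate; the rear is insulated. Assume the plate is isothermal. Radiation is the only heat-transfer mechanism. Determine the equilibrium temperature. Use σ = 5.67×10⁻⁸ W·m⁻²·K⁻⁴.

At equilibrium, absorbed power = emitted power.
Absorbing cross-section = A = 543.0 m²; emitting surface = A = 543.0 m² (ratio 1).
S·A_cross = εσ·A_surf·T⁴  ⇒  T⁴ = S/(1σ).
T⁴ = 1.00·252/(1·5.67×10⁻⁸) = 4.444×10⁹ K⁴.
T = (4.444×10⁹)^(1/4).

T ≈ 258 K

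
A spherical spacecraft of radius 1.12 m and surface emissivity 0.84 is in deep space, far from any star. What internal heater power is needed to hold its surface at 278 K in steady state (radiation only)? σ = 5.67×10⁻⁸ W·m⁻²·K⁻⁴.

P = εσ·4πr²·T⁴.
4πr² = 15.76 m²; T⁴ = 5.973×10⁹ K⁴.
P = 0.84·5.67×10⁻⁸·15.76·5.973×10⁹.

P ≈ 4480 W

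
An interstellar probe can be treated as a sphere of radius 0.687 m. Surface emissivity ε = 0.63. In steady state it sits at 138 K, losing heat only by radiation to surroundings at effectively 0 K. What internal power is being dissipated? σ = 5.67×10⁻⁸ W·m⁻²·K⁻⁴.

Steady state: P = εσA T⁴.
A = 4πr² = 5.931 m²; T⁴ = (138)⁴ = 3.627×10⁸ K⁴.
P = 0.63 × 5.67×10⁻⁸ × 5.931 × 3.627×10⁸.

P ≈ 76.8 W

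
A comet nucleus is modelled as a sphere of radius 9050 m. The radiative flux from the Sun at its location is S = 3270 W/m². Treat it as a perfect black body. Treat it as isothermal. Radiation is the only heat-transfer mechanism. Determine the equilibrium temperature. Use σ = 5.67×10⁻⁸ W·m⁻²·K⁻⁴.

At equilibrium, absorbed power = emitted power.
Absorbing cross-section = πr² = 2.573×10⁸ m²; emitting surface = 4πr² = 1.029×10⁹ m² (ratio 4).
S·A_cross = εσ·A_surf·T⁴  ⇒  T⁴ = S/(4σ).
T⁴ = 1.00·3270/(4·5.67×10⁻⁸) = 1.442×10¹⁰ K⁴.
T = (1.442×10¹⁰)^(1/4).

T ≈ 347 K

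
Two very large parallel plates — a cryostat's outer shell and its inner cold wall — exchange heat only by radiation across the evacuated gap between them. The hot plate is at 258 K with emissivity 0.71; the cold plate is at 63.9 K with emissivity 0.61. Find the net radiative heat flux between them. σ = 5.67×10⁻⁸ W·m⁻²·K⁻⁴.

For two infinite grey parallel plates, q = σ(T₁⁴ − T₂⁴)/(1/ε₁ + 1/ε₂ − 1).
T₁⁴ − T₂⁴ = 4.431×10⁹ − 1.667×10⁷ = 4.414×10⁹ K⁴.
1/ε₁ + 1/ε₂ − 1 = 1.408 + 1.639 − 1 = 2.048.
q = 5.67×10⁻⁸ × 4.414×10⁹ / 2.048.

q ≈ 122 W/m²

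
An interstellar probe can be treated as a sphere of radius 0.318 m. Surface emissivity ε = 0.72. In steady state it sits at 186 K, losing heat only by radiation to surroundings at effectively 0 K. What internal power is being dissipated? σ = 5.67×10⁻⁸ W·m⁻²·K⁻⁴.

P ≈ 62.1 W

Steady state: P = εσA T⁴.
A = 4πr² = 1.271 m²; T⁴ = (186)⁴ = 1.197×10⁹ K⁴.
P = 0.72 × 5.67×10⁻⁸ × 1.271 × 1.197×10⁹.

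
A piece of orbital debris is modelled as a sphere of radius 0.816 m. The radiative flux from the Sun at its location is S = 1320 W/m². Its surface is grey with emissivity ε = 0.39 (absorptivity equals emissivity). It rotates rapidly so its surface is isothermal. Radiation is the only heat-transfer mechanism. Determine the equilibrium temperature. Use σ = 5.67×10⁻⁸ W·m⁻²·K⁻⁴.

At equilibrium, absorbed power = emitted power.
Absorbing cross-section = πr² = 2.092 m²; emitting surface = 4πr² = 8.367 m² (ratio 4).
εS·A_cross = εσ·A_surf·T⁴  ⇒  T⁴ = S/(4σ)   (ε cancels).
T⁴ = 1320/(4·5.67×10⁻⁸) = 5.820×10⁹ K⁴.
T = (5.820×10⁹)^(1/4).

T ≈ 276 K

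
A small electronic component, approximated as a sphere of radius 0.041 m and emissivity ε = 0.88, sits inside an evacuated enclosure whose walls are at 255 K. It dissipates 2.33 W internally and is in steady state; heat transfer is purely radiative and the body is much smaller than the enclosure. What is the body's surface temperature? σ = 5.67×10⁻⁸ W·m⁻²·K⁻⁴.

For a small grey body in a large enclosure, net radiated power = εσA(T⁴ − T_w⁴).
Steady state: P = εσA(T⁴ − T_w⁴) with A = 4πr² = 0.02112 m².
T⁴ = P/(εσA) + T_w⁴ = 2.33/(0.88·5.67×10⁻⁸·0.02112) + (255)⁴
    = 2.211×10⁹ + 4.228×10⁹ = 6.439×10⁹ K⁴.

T ≈ 283 K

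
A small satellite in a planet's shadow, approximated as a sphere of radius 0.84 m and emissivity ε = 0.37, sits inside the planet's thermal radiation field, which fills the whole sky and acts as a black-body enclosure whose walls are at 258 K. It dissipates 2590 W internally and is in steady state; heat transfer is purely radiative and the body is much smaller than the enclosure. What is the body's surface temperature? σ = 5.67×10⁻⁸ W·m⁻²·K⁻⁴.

For a small grey body in a large enclosure, net radiated power = εσA(T⁴ − T_w⁴).
Steady state: P = εσA(T⁴ − T_w⁴) with A = 4πr² = 8.867 m².
T⁴ = P/(εσA) + T_w⁴ = 2590/(0.37·5.67×10⁻⁸·8.867) + (258)⁴
    = 1.392×10¹⁰ + 4.431×10⁹ = 1.835×10¹⁰ K⁴.

T ≈ 368 K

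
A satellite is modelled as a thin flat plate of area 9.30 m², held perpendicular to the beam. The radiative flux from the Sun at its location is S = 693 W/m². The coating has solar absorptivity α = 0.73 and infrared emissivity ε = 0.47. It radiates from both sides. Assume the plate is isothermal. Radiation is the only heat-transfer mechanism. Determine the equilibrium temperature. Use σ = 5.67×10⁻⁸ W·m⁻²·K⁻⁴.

T ≈ 312 K

At equilibrium, absorbed power = emitted power.
Absorbing cross-section = A = 9.300 m²; emitting surface = 2A = 18.60 m² (ratio 2).
αS·A_cross = εσ·A_surf·T⁴  ⇒  T⁴ = αS/(ε·2σ).
T⁴ = 0.730·693/(0.47·2·5.67×10⁻⁸) = 9.492×10⁹ K⁴.
T = (9.492×10⁹)^(1/4).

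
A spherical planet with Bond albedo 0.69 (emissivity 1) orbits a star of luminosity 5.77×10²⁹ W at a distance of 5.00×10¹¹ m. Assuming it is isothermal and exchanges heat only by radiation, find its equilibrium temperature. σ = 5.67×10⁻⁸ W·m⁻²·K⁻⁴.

First find the stellar flux at distance d: S = L/(4πd²) = 5.77×10²⁹/(4π·(5.00×10¹¹)²) = 1.837×10⁵ W/m².
For an isothermal sphere, absorbed (1−a)S·πr² = emitted σ·4πr²·T⁴, so T⁴ = (1−a)S/(4σ).
T⁴ = 0.310·1.837×10⁵/(4·5.67×10⁻⁸) = 2.510×10¹¹ K⁴.

T ≈ 708 K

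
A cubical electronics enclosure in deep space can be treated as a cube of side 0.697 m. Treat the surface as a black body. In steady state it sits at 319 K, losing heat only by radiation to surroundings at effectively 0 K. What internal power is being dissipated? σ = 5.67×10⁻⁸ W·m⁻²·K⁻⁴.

Steady state: P = εσA T⁴.
A = 6L² = 2.915 m²; T⁴ = (319)⁴ = 1.036×10¹⁰ K⁴.
P = 1.0 × 5.67×10⁻⁸ × 2.915 × 1.036×10¹⁰.

P ≈ 1710 W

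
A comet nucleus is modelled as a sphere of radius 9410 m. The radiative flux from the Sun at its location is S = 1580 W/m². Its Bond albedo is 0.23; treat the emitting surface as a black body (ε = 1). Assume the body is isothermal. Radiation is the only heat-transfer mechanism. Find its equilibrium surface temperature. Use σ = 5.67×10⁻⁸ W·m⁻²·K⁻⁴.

At equilibrium, absorbed power = emitted power.
Absorbing cross-section = πr² = 2.782×10⁸ m²; emitting surface = 4πr² = 1.113×10⁹ m² (ratio 4).
(1−a)S·A_cross = εσ·A_surf·T⁴  ⇒  T⁴ = (1−a)S/(4σ).
T⁴ = 0.770·1580/(4·5.67×10⁻⁸) = 5.364×10⁹ K⁴.
T = (5.364×10⁹)^(1/4).

T ≈ 271 K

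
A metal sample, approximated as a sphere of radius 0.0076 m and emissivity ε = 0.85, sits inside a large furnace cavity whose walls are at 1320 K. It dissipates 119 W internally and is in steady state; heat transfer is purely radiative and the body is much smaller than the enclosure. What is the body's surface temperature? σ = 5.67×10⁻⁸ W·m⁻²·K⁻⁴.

For a small grey body in a large enclosure, net radiated power = εσA(T⁴ − T_w⁴).
Steady state: P = εσA(T⁴ − T_w⁴) with A = 4πr² = 7.258×10⁻⁴ m².
T⁴ = P/(εσA) + T_w⁴ = 119/(0.85·5.67×10⁻⁸·7.258×10⁻⁴) + (1320)⁴
    = 3.402×10¹² + 3.036×10¹² = 6.438×10¹² K⁴.

T ≈ 1590 K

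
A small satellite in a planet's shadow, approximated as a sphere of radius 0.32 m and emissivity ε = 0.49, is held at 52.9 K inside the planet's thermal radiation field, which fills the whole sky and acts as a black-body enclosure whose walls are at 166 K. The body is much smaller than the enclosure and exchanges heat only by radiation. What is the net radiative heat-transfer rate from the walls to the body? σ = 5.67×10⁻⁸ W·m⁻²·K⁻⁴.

For a small grey body in a large enclosure: P_net = εσA(T_body⁴ − T_wall⁴).
A = 4πr² = 1.287 m²; T_body⁴ − T_wall⁴ = 7.831×10⁶ − 7.593×10⁸ = -7.515×10⁸ K⁴.
|P_net| = 0.49·5.67×10⁻⁸·1.287·7.515×10⁸.

P_net ≈ 26.9 W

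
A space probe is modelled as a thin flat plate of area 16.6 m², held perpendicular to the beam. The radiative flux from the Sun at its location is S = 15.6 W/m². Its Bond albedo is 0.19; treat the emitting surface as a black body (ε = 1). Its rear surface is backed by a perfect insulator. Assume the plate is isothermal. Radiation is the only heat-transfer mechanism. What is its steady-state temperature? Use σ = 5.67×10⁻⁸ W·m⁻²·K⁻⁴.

T ≈ 122 K

At equilibrium, absorbed power = emitted power.
Absorbing cross-section = A = 16.60 m²; emitting surface = A = 16.60 m² (ratio 1).
(1−a)S·A_cross = εσ·A_surf·T⁴  ⇒  T⁴ = (1−a)S/(1σ).
T⁴ = 0.810·15.6/(1·5.67×10⁻⁸) = 2.229×10⁸ K⁴.
T = (2.229×10⁸)^(1/4).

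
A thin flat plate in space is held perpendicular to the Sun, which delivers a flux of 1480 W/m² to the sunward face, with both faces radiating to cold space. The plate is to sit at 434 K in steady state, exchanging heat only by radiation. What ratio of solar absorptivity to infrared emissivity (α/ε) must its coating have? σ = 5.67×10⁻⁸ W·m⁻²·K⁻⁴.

Balance: αS·A = εσ·2A·T⁴ ⇒ α/ε = 2σT⁴/S.
α/ε = 2·5.67×10⁻⁸·(434)⁴/1480 = 2·5.67×10⁻⁸·3.548×10¹⁰/1480.

α/ε ≈ 2.72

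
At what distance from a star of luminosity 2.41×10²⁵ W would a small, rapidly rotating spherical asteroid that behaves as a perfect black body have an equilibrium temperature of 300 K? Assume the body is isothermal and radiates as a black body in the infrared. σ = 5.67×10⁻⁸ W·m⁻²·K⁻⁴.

d ≈ 3.23×10¹⁰ m

For an isothermal black-emitting sphere, (1−a)S·πr² = σ·4πr²·T⁴ ⇒ S = 4σT⁴/(1−a).
S = 4·5.67×10⁻⁸·(300)⁴/1.00 = 1837 W/m².
Flux falls as S = L/(4πd²), so d = √(L/(4πS)) = √(2.41×10²⁵/(4π·1837)).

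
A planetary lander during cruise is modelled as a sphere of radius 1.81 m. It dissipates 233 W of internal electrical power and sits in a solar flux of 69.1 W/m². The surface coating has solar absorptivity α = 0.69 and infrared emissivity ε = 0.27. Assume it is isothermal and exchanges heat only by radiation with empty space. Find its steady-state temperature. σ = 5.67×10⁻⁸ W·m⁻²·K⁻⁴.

T ≈ 184 K

At steady state, absorbed solar power + internal power = radiated power.
Absorbed: α·S·A_cross = 0.69·69.1·10.29 = 490.7 W (cross-section πr²).
Total input = 490.7 + 233 = 723.7 W.
Radiated: εσ·A_surf·T⁴ with A_surf = 4πr² = 41.17 m².
T⁴ = 723.7/(0.27·5.67×10⁻⁸·41.17) = 1.148×10⁹ K⁴.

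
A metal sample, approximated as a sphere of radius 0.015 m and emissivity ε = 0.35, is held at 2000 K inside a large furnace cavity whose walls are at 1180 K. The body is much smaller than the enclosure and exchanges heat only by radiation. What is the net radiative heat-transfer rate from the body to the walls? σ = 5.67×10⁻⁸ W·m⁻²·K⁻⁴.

For a small grey body in a large enclosure: P_net = εσA(T_body⁴ − T_wall⁴).
A = 4πr² = 0.002827 m²; T_body⁴ − T_wall⁴ = 1.600×10¹³ − 1.939×10¹² = 1.406×10¹³ K⁴.
|P_net| = 0.35·5.67×10⁻⁸·0.002827·1.406×10¹³.

P_net ≈ 789 W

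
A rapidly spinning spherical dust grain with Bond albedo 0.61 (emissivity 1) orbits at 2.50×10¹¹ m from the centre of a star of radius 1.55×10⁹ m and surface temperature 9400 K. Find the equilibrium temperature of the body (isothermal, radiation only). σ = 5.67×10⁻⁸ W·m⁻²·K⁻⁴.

T ≈ 414 K

The star's surface emits σT_*⁴; at distance d the flux is S = σT_*⁴(R_*/d)².
S = 5.67×10⁻⁸·(9400)⁴·(1.55×10⁹/2.50×10¹¹)² = 17020 W/m².
For an isothermal sphere T⁴ = (1−a)S/(4σ) = 2.926×10¹⁰ K⁴.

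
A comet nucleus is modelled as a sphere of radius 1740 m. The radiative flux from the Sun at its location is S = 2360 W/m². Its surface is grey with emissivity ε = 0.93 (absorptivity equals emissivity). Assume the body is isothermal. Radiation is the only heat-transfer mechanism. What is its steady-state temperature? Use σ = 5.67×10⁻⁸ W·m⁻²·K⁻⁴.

T ≈ 319 K

At equilibrium, absorbed power = emitted power.
Absorbing cross-section = πr² = 9.511×10⁶ m²; emitting surface = 4πr² = 3.805×10⁷ m² (ratio 4).
εS·A_cross = εσ·A_surf·T⁴  ⇒  T⁴ = S/(4σ)   (ε cancels).
T⁴ = 2360/(4·5.67×10⁻⁸) = 1.041×10¹⁰ K⁴.
T = (1.041×10¹⁰)^(1/4).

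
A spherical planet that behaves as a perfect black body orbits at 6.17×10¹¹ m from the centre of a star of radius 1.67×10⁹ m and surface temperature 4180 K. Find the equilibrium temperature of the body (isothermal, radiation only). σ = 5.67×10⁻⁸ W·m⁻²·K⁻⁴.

The star's surface emits σT_*⁴; at distance d the flux is S = σT_*⁴(R_*/d)².
S = 5.67×10⁻⁸·(4180)⁴·(1.67×10⁹/6.17×10¹¹)² = 126.8 W/m².
For an isothermal sphere T⁴ = (1−a)S/(4σ) = 5.591×10⁸ K⁴.

T ≈ 154 K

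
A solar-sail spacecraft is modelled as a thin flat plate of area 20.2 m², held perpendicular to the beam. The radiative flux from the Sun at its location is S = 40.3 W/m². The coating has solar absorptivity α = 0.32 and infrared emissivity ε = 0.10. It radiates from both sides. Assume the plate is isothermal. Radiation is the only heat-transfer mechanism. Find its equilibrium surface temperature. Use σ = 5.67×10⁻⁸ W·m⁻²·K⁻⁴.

T ≈ 184 K

At equilibrium, absorbed power = emitted power.
Absorbing cross-section = A = 20.20 m²; emitting surface = 2A = 40.40 m² (ratio 2).
αS·A_cross = εσ·A_surf·T⁴  ⇒  T⁴ = αS/(ε·2σ).
T⁴ = 0.320·40.3/(0.10·2·5.67×10⁻⁸) = 1.137×10⁹ K⁴.
T = (1.137×10⁹)^(1/4).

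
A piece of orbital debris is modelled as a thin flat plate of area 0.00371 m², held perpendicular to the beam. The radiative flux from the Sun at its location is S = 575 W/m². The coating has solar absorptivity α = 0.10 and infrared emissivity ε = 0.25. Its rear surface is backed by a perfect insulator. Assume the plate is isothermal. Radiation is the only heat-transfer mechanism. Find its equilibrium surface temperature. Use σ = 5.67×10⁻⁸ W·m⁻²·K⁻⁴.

At equilibrium, absorbed power = emitted power.
Absorbing cross-section = A = 0.003710 m²; emitting surface = A = 0.003710 m² (ratio 1).
αS·A_cross = εσ·A_surf·T⁴  ⇒  T⁴ = αS/(ε·1σ).
T⁴ = 0.100·575/(0.25·1·5.67×10⁻⁸) = 4.056×10⁹ K⁴.
T = (4.056×10⁹)^(1/4).

T ≈ 252 K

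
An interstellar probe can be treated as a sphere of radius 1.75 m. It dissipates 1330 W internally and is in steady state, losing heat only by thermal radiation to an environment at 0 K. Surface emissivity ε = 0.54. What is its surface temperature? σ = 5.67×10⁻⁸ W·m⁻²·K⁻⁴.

Steady state: internal power = radiated power, P = εσA T⁴.
Radiating area A = 4πr² = 38.48 m².
T⁴ = P/(εσA) = 1330/(0.54·5.67×10⁻⁸·38.48) = 1.129×10⁹ K⁴.
T = (1.129×10⁹)^(1/4).

T ≈ 183 K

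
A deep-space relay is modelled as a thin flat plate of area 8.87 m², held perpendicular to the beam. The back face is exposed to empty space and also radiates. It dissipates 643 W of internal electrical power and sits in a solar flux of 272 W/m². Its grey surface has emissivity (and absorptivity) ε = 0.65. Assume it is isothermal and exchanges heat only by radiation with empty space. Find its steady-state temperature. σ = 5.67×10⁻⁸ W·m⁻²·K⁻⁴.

At steady state, absorbed solar power + internal power = radiated power.
Absorbed: α·S·A_cross = 0.65·272·8.870 = 1568 W (cross-section A).
Total input = 1568 + 643 = 2211 W.
Radiated: εσ·A_surf·T⁴ with A_surf = 2A = 17.74 m².
T⁴ = 2211/(0.65·5.67×10⁻⁸·17.74) = 3.382×10⁹ K⁴.

T ≈ 241 K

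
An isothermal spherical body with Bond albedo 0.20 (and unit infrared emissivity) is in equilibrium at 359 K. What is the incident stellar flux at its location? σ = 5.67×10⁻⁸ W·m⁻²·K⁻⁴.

S ≈ 4710 W/m²

(1−a)S·πr² = σ·4πr²·T⁴ ⇒ S = 4σT⁴/(1−a).
S = 4·5.67×10⁻⁸·1.661×10¹⁰/0.800.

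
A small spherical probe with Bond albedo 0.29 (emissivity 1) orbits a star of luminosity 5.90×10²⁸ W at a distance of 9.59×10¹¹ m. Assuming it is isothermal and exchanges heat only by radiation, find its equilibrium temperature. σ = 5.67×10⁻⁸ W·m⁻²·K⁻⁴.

T ≈ 356 K

First find the stellar flux at distance d: S = L/(4πd²) = 5.90×10²⁸/(4π·(9.59×10¹¹)²) = 5105 W/m².
For an isothermal sphere, absorbed (1−a)S·πr² = emitted σ·4πr²·T⁴, so T⁴ = (1−a)S/(4σ).
T⁴ = 0.710·5105/(4·5.67×10⁻⁸) = 1.598×10¹⁰ K⁴.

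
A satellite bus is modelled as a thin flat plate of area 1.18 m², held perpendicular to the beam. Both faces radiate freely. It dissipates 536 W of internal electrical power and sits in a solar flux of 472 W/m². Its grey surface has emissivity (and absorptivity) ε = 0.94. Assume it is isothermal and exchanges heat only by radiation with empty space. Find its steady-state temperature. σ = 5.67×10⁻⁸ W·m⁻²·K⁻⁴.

At steady state, absorbed solar power + internal power = radiated power.
Absorbed: α·S·A_cross = 0.94·472·1.180 = 523.5 W (cross-section A).
Total input = 523.5 + 536 = 1060 W.
Radiated: εσ·A_surf·T⁴ with A_surf = 2A = 2.360 m².
T⁴ = 1060/(0.94·5.67×10⁻⁸·2.360) = 8.424×10⁹ K⁴.

T ≈ 303 K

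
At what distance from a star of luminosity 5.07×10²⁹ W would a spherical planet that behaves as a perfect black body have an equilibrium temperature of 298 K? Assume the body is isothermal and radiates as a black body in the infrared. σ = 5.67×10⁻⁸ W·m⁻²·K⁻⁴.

For an isothermal black-emitting sphere, (1−a)S·πr² = σ·4πr²·T⁴ ⇒ S = 4σT⁴/(1−a).
S = 4·5.67×10⁻⁸·(298)⁴/1.00 = 1789 W/m².
Flux falls as S = L/(4πd²), so d = √(L/(4πS)) = √(5.07×10²⁹/(4π·1789)).

d ≈ 4.75×10¹² m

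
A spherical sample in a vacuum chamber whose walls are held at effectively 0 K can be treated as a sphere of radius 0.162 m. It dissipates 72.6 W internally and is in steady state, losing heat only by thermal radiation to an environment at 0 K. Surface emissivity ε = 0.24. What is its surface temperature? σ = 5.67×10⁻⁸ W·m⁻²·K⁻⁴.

T ≈ 357 K

Steady state: internal power = radiated power, P = εσA T⁴.
Radiating area A = 4πr² = 0.3298 m².
T⁴ = P/(εσA) = 72.6/(0.24·5.67×10⁻⁸·0.3298) = 1.618×10¹⁰ K⁴.
T = (1.618×10¹⁰)^(1/4).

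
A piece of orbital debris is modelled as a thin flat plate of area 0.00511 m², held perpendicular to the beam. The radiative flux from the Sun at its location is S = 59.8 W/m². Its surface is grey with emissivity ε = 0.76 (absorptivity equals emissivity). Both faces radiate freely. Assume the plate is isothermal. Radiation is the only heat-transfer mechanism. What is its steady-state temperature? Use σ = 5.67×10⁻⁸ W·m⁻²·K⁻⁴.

At equilibrium, absorbed power = emitted power.
Absorbing cross-section = A = 0.005110 m²; emitting surface = 2A = 0.01022 m² (ratio 2).
εS·A_cross = εσ·A_surf·T⁴  ⇒  T⁴ = S/(2σ)   (ε cancels).
T⁴ = 59.8/(2·5.67×10⁻⁸) = 5.273×10⁸ K⁴.
T = (5.273×10⁸)^(1/4).

T ≈ 152 K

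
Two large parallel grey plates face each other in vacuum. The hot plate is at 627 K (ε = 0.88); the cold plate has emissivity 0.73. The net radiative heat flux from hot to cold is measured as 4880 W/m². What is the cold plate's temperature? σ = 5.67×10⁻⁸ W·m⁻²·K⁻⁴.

q = σ(T₁⁴ − T₂⁴)/(1/ε₁ + 1/ε₂ − 1); denominator = 1.506.
T₂⁴ = T₁⁴ − q·(1/ε₁+1/ε₂−1)/σ = 1.546×10¹¹ − 4880·1.506/5.67×10⁻⁸
    = 2.491×10¹⁰ K⁴.

T₂ ≈ 397 K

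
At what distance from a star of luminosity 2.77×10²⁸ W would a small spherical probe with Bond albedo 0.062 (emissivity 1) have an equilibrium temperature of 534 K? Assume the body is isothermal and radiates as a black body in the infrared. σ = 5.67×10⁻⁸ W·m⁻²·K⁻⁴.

For an isothermal black-emitting sphere, (1−a)S·πr² = σ·4πr²·T⁴ ⇒ S = 4σT⁴/(1−a).
S = 4·5.67×10⁻⁸·(534)⁴/0.938 = 19660 W/m².
Flux falls as S = L/(4πd²), so d = √(L/(4πS)) = √(2.77×10²⁸/(4π·19660)).

d ≈ 3.35×10¹¹ m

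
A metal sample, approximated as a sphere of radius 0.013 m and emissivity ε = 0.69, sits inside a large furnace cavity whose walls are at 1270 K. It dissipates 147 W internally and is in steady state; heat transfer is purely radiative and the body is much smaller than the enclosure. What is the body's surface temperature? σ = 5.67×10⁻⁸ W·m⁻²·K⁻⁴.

T ≈ 1450 K

For a small grey body in a large enclosure, net radiated power = εσA(T⁴ − T_w⁴).
Steady state: P = εσA(T⁴ − T_w⁴) with A = 4πr² = 0.002124 m².
T⁴ = P/(εσA) + T_w⁴ = 147/(0.69·5.67×10⁻⁸·0.002124) + (1270)⁴
    = 1.769×10¹² + 2.601×10¹² = 4.371×10¹² K⁴.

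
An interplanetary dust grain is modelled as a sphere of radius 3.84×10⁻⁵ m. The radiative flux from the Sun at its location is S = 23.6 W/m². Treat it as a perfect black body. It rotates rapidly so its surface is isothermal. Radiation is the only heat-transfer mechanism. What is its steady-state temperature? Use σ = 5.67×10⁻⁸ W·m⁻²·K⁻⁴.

T ≈ 101 K

At equilibrium, absorbed power = emitted power.
Absorbing cross-section = πr² = 4.632×10⁻⁹ m²; emitting surface = 4πr² = 1.853×10⁻⁸ m² (ratio 4).
S·A_cross = εσ·A_surf·T⁴  ⇒  T⁴ = S/(4σ).
T⁴ = 1.00·23.6/(4·5.67×10⁻⁸) = 1.041×10⁸ K⁴.
T = (1.041×10⁸)^(1/4).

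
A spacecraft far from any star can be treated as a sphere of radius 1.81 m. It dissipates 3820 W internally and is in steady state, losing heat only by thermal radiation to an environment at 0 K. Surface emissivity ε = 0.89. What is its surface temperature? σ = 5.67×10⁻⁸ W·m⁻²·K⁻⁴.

T ≈ 207 K

Steady state: internal power = radiated power, P = εσA T⁴.
Radiating area A = 4πr² = 41.17 m².
T⁴ = P/(εσA) = 3820/(0.89·5.67×10⁻⁸·41.17) = 1.839×10⁹ K⁴.
T = (1.839×10⁹)^(1/4).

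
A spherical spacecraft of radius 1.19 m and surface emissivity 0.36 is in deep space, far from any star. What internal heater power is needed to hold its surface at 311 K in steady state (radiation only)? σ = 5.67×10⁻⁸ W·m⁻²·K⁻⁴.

P = εσ·4πr²·T⁴.
4πr² = 17.80 m²; T⁴ = 9.355×10⁹ K⁴.
P = 0.36·5.67×10⁻⁸·17.80·9.355×10⁹.

P ≈ 3400 W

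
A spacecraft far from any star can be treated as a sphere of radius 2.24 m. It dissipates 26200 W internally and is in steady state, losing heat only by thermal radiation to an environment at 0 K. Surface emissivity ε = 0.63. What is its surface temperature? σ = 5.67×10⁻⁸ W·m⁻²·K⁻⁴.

Steady state: internal power = radiated power, P = εσA T⁴.
Radiating area A = 4πr² = 63.05 m².
T⁴ = P/(εσA) = 26200/(0.63·5.67×10⁻⁸·63.05) = 1.163×10¹⁰ K⁴.
T = (1.163×10¹⁰)^(1/4).

T ≈ 328 K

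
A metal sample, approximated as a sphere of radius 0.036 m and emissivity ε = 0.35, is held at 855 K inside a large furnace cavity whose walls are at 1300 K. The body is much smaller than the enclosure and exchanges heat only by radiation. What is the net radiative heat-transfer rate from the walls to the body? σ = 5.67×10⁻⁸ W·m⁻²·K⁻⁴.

P_net ≈ 750 W

For a small grey body in a large enclosure: P_net = εσA(T_body⁴ − T_wall⁴).
A = 4πr² = 0.01629 m²; T_body⁴ − T_wall⁴ = 5.344×10¹¹ − 2.856×10¹² = -2.322×10¹² K⁴.
|P_net| = 0.35·5.67×10⁻⁸·0.01629·2.322×10¹².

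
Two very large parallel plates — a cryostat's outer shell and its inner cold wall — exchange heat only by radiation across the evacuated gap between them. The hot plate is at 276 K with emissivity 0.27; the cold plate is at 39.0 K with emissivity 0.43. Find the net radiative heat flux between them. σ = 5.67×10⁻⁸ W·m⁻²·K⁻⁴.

For two infinite grey parallel plates, q = σ(T₁⁴ − T₂⁴)/(1/ε₁ + 1/ε₂ − 1).
T₁⁴ − T₂⁴ = 5.803×10⁹ − 2.313×10⁶ = 5.800×10⁹ K⁴.
1/ε₁ + 1/ε₂ − 1 = 3.704 + 2.326 − 1 = 5.029.
q = 5.67×10⁻⁸ × 5.800×10⁹ / 5.029.

q ≈ 65.4 W/m²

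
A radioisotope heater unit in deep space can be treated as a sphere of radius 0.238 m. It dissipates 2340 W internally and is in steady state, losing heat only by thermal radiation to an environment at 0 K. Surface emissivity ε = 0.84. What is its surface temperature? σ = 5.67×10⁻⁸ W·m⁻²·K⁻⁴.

Steady state: internal power = radiated power, P = εσA T⁴.
Radiating area A = 4πr² = 0.7118 m².
T⁴ = P/(εσA) = 2340/(0.84·5.67×10⁻⁸·0.7118) = 6.902×10¹⁰ K⁴.
T = (6.902×10¹⁰)^(1/4).

T ≈ 513 K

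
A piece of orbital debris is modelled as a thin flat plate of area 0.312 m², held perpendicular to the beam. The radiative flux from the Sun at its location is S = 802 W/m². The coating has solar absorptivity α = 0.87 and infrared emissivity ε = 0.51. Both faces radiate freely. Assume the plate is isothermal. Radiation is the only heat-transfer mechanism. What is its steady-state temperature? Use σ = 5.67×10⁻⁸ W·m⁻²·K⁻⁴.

At equilibrium, absorbed power = emitted power.
Absorbing cross-section = A = 0.3120 m²; emitting surface = 2A = 0.6240 m² (ratio 2).
αS·A_cross = εσ·A_surf·T⁴  ⇒  T⁴ = αS/(ε·2σ).
T⁴ = 0.870·802/(0.51·2·5.67×10⁻⁸) = 1.206×10¹⁰ K⁴.
T = (1.206×10¹⁰)^(1/4).

T ≈ 331 K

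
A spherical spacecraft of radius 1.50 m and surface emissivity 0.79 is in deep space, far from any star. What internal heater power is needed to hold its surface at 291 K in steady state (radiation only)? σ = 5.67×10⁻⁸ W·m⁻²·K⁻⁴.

P ≈ 9080 W

P = εσ·4πr²·T⁴.
4πr² = 28.27 m²; T⁴ = 7.171×10⁹ K⁴.
P = 0.79·5.67×10⁻⁸·28.27·7.171×10⁹.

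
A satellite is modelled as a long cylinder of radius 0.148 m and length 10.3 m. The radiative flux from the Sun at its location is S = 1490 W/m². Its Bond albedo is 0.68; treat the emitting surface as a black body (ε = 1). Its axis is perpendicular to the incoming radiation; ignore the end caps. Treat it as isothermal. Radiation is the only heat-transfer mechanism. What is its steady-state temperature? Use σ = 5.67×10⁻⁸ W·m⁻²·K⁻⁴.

T ≈ 227 K

At equilibrium, absorbed power = emitted power.
Absorbing cross-section = 2rL = 3.049 m²; emitting surface = 2πrL = 9.578 m² (ratio π).
(1−a)S·A_cross = εσ·A_surf·T⁴  ⇒  T⁴ = (1−a)S/(πσ).
T⁴ = 0.320·1490/(π·5.67×10⁻⁸) = 2.677×10⁹ K⁴.
T = (2.677×10⁹)^(1/4).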